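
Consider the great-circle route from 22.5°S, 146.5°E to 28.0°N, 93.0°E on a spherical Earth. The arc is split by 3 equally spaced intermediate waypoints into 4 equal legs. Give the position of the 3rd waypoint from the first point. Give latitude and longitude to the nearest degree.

Convert each endpoint to a unit vector on the sphere (x = cos φ cos λ, y = cos φ sin λ, z = sin φ).
The central angle between the endpoints is δ = arccos(p₁·p₂) ≈ 1.260 rad (72.2°).
Interpolate at f = 3/4 with slerp weights a = sin((1−f)δ)/sin δ ≈ 0.325, b = sin(fδ)/sin δ ≈ 0.851.
p = a·p₁ + b·p₂ ≈ (-0.290, 0.917, 0.275); φ = arcsin(p_z) ≈ 15.97°, λ = atan2(p_y, p_x) ≈ 107.56°.

≈ 16°N, 108°E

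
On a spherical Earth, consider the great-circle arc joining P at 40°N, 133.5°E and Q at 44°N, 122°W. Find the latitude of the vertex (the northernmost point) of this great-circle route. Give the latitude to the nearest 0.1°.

≈ 55.9°N

The great circle lies in the plane with unit normal n̂ = (p₁ × p₂)/|p₁ × p₂|.
Here n̂_z ≈ +0.561; the vertex latitude is φ_max = arccos|n̂_z| ≈ 55.9°.
Check via Clairaut: cos φ_max = |cos φ₁| · sin C = cos(40.0°)·sin(47.1°) ≈ 0.561, again giving ≈ 55.9°.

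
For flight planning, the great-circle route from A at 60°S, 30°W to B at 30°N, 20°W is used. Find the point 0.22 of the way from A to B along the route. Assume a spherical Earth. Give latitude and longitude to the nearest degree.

≈ 40°S, 26°W

From cos δ = sin φ₁ sin φ₂ + cos φ₁ cos φ₂ cos Δλ, the central angle is δ ≈ 1.577 rad (90.4°).
Interpolate at f = 0.22 with slerp weights a = sin((1−f)δ)/sin δ ≈ 0.943, b = sin(fδ)/sin δ ≈ 0.340.
p = a·p₁ + b·p₂ ≈ (0.685, -0.336, -0.646); φ = arcsin(p_z) ≈ -40.26°, λ = atan2(p_y, p_x) ≈ -26.16°.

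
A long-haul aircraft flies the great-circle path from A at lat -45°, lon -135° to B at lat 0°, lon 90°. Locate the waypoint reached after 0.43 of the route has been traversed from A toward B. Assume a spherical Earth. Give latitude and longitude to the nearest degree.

≈ lat -49°, lon 146°

Write both endpoints as unit vectors p₁, p₂ with components (cos φ cos λ, cos φ sin λ, sin φ).
The central angle between the endpoints is δ = arccos(p₁·p₂) ≈ 2.094 rad (120.0°).
Interpolate at f = 0.43 with slerp weights a = sin((1−f)δ)/sin δ ≈ 1.074, b = sin(fδ)/sin δ ≈ 0.905.
p = a·p₁ + b·p₂ ≈ (-0.537, 0.368, -0.759); φ = arcsin(p_z) ≈ -49.39°, λ = atan2(p_y, p_x) ≈ 145.56°.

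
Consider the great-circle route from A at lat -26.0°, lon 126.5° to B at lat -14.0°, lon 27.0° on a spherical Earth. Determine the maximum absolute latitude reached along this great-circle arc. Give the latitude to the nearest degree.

The great circle lies in the plane with unit normal n̂ = (p₁ × p₂)/|p₁ × p₂|.
Here n̂_z ≈ -0.861; the vertex latitude is φ_max = arccos|n̂_z| ≈ 30.6°.
Check via Clairaut: cos φ_max = |cos φ₁| · sin C = cos(26.0°)·sin(106.7°) ≈ 0.861, again giving ≈ 30.6°.

≈ -31°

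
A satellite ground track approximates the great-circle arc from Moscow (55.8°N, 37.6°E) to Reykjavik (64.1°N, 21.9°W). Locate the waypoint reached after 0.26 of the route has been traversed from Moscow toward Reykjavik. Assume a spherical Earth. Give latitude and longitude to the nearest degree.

Write both endpoints as unit vectors p₁, p₂ with components (cos φ cos λ, cos φ sin λ, sin φ).
The central angle between the endpoints is δ = arccos(p₁·p₂) ≈ 0.518 rad (29.7°).
Interpolate at f = 0.26 with slerp weights a = sin((1−f)δ)/sin δ ≈ 0.755, b = sin(fδ)/sin δ ≈ 0.271.
p = a·p₁ + b·p₂ ≈ (0.446, 0.215, 0.869); φ = arcsin(p_z) ≈ 60.31°, λ = atan2(p_y, p_x) ≈ 25.71°.

≈ 60°N, 26°E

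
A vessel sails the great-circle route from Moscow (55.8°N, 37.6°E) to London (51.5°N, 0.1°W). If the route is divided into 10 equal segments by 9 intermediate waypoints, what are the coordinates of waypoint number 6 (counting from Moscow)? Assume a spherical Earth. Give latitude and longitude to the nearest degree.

≈ 55°N, 14°E

Convert each endpoint to a unit vector on the sphere (x = cos φ cos λ, y = cos φ sin λ, z = sin φ).
The central angle between the endpoints is δ = arccos(p₁·p₂) ≈ 0.392 rad (22.5°).
Interpolate at f = 6/10 with slerp weights a = sin((1−f)δ)/sin δ ≈ 0.409, b = sin(fδ)/sin δ ≈ 0.610.
p = a·p₁ + b·p₂ ≈ (0.562, 0.140, 0.815); φ = arcsin(p_z) ≈ 54.63°, λ = atan2(p_y, p_x) ≈ 13.95°.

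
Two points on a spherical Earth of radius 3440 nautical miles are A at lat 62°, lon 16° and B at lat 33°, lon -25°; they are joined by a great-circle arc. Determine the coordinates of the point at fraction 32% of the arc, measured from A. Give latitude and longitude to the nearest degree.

Write both endpoints as unit vectors p₁, p₂ with components (cos φ cos λ, cos φ sin λ, sin φ).
The central angle between the endpoints is δ = arccos(p₁·p₂) ≈ 0.679 rad (38.9°).
Interpolate at f = 0.32 with slerp weights a = sin((1−f)δ)/sin δ ≈ 0.709, b = sin(fδ)/sin δ ≈ 0.343.
p = a·p₁ + b·p₂ ≈ (0.581, -0.030, 0.813); φ = arcsin(p_z) ≈ 54.42°, λ = atan2(p_y, p_x) ≈ -2.94°.

≈ lat 54°, lon -3°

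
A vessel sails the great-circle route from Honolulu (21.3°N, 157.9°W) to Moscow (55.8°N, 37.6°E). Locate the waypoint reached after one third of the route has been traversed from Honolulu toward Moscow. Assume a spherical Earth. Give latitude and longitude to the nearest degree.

Convert each endpoint to a unit vector on the sphere (x = cos φ cos λ, y = cos φ sin λ, z = sin φ).
The central angle between the endpoints is δ = arccos(p₁·p₂) ≈ 1.776 rad (101.8°).
Interpolate at f = 1/3 with slerp weights a = sin((1−f)δ)/sin δ ≈ 0.946, b = sin(fδ)/sin δ ≈ 0.570.
p = a·p₁ + b·p₂ ≈ (-0.563, -0.136, 0.815); φ = arcsin(p_z) ≈ 54.61°, λ = atan2(p_y, p_x) ≈ -166.40°.

≈ 55°N, 166°W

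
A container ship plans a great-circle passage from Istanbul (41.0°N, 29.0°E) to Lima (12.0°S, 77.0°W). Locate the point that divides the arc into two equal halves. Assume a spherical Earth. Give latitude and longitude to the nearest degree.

≈ (23°N, 34°W)

The haversine formula gives a central angle δ ≈ 1.918 rad (109.9°) between the endpoints.
Interpolate at f = 1/2 with slerp weights a = sin((1−f)δ)/sin δ ≈ 0.870, b = sin(fδ)/sin δ ≈ 0.870.
p = a·p₁ + b·p₂ ≈ (0.766, -0.511, 0.390); φ = arcsin(p_z) ≈ 22.96°, λ = atan2(p_y, p_x) ≈ -33.71°.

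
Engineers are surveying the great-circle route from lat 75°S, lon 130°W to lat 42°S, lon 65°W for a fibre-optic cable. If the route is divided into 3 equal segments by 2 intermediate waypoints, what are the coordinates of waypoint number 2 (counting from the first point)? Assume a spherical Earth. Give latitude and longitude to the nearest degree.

Convert each endpoint to a unit vector on the sphere (x = cos φ cos λ, y = cos φ sin λ, z = sin φ).
The central angle between the endpoints is δ = arccos(p₁·p₂) ≈ 0.756 rad (43.3°).
Interpolate at f = 2/3 with slerp weights a = sin((1−f)δ)/sin δ ≈ 0.363, b = sin(fδ)/sin δ ≈ 0.704.
p = a·p₁ + b·p₂ ≈ (0.161, -0.546, -0.822); φ = arcsin(p_z) ≈ -55.30°, λ = atan2(p_y, p_x) ≈ -73.61°.

≈ lat 55°S, lon 74°W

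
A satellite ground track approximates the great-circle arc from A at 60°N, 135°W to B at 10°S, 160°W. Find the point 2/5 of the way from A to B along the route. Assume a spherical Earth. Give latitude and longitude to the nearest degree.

Write both endpoints as unit vectors p₁, p₂ with components (cos φ cos λ, cos φ sin λ, sin φ).
The central angle between the endpoints is δ = arccos(p₁·p₂) ≈ 1.270 rad (72.8°).
Interpolate at f = 2/5 with slerp weights a = sin((1−f)δ)/sin δ ≈ 0.723, b = sin(fδ)/sin δ ≈ 0.509.
p = a·p₁ + b·p₂ ≈ (-0.727, -0.427, 0.538); φ = arcsin(p_z) ≈ 32.52°, λ = atan2(p_y, p_x) ≈ -149.56°.

≈ 33°N, 150°W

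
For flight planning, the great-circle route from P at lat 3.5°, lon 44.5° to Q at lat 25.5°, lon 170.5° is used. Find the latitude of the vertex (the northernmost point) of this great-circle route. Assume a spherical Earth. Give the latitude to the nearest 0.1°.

The great circle lies in the plane with unit normal n̂ = (p₁ × p₂)/|p₁ × p₂|.
Here n̂_z ≈ +0.843; the vertex latitude is φ_max = arccos|n̂_z| ≈ 32.5°.
Check via Clairaut: cos φ_max = |cos φ₁| · sin C = cos(3.5°)·sin(57.7°) ≈ 0.843, again giving ≈ 32.5°.

≈ 32.5°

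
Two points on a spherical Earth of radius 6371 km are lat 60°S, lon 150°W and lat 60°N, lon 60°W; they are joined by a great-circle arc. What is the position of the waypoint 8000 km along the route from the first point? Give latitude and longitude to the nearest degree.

≈ lat 2°N, lon 104°W

Convert each endpoint to a unit vector on the sphere (x = cos φ cos λ, y = cos φ sin λ, z = sin φ).
The central angle between the endpoints is δ = arccos(p₁·p₂) ≈ 2.419 rad (138.6°). The total great-circle distance is δ·R ≈ 2.419 × 6371 ≈ 15411 km, so the target fraction is f = 8000/15411 ≈ 0.519.
Interpolate at f ≈ 0.519 with slerp weights a = sin((1−f)δ)/sin δ ≈ 1.388, b = sin(fδ)/sin δ ≈ 1.437.
p = a·p₁ + b·p₂ ≈ (-0.242, -0.969, 0.043); φ = arcsin(p_z) ≈ 2.45°, λ = atan2(p_y, p_x) ≈ -104.00°.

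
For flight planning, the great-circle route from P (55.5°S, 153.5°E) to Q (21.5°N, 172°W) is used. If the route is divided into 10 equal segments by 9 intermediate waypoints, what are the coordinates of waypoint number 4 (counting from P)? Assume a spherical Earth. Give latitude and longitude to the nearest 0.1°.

Convert each endpoint to a unit vector on the sphere (x = cos φ cos λ, y = cos φ sin λ, z = sin φ).
The central angle between the endpoints is δ = arccos(p₁·p₂) ≈ 1.438 rad (82.4°).
Interpolate at f = 4/10 with slerp weights a = sin((1−f)δ)/sin δ ≈ 0.766, b = sin(fδ)/sin δ ≈ 0.549.
p = a·p₁ + b·p₂ ≈ (-0.894, 0.123, -0.430); φ = arcsin(p_z) ≈ -25.50°, λ = atan2(p_y, p_x) ≈ 172.19°.

≈ (25.5°S, 172.2°E)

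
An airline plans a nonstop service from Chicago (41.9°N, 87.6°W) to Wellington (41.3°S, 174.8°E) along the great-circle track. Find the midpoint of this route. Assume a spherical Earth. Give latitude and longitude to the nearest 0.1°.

≈ 0.5°N, 136.7°W

The haversine formula gives a central angle δ ≈ 2.111 rad (121.0°) between the endpoints.
Interpolate at f = 1/2 with slerp weights a = sin((1−f)δ)/sin δ ≈ 1.015, b = sin(fδ)/sin δ ≈ 1.015.
p = a·p₁ + b·p₂ ≈ (-0.728, -0.686, 0.008); φ = arcsin(p_z) ≈ 0.46°, λ = atan2(p_y, p_x) ≈ -136.70°.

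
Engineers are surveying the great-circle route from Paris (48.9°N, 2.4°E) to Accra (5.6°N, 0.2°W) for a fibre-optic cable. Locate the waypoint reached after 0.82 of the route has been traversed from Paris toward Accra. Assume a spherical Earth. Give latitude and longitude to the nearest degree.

≈ 13°N, 0°E

The haversine formula gives a central angle δ ≈ 0.757 rad (43.4°) between the endpoints.
Interpolate at f = 0.82 with slerp weights a = sin((1−f)δ)/sin δ ≈ 0.198, b = sin(fδ)/sin δ ≈ 0.847.
p = a·p₁ + b·p₂ ≈ (0.973, 0.003, 0.232); φ = arcsin(p_z) ≈ 13.40°, λ = atan2(p_y, p_x) ≈ 0.15°.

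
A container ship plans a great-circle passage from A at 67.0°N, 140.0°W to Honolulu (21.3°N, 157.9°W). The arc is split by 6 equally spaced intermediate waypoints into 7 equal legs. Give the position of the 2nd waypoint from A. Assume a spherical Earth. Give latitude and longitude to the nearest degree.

≈ 54°N, 149°W

Write both endpoints as unit vectors p₁, p₂ with components (cos φ cos λ, cos φ sin λ, sin φ).
The central angle between the endpoints is δ = arccos(p₁·p₂) ≈ 0.822 rad (47.1°).
Interpolate at f = 2/7 with slerp weights a = sin((1−f)δ)/sin δ ≈ 0.756, b = sin(fδ)/sin δ ≈ 0.318.
p = a·p₁ + b·p₂ ≈ (-0.501, -0.301, 0.812); φ = arcsin(p_z) ≈ 54.25°, λ = atan2(p_y, p_x) ≈ -148.96°.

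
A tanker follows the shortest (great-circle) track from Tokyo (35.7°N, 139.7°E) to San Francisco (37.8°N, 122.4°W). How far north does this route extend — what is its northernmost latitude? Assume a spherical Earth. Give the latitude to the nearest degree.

The great circle lies in the plane with unit normal n̂ = (p₁ × p₂)/|p₁ × p₂|.
Here n̂_z ≈ +0.660; the vertex latitude is φ_max = arccos|n̂_z| ≈ 48.7°.
Check via Clairaut: cos φ_max = |cos φ₁| · sin C = cos(35.7°)·sin(54.4°) ≈ 0.660, again giving ≈ 48.7°.

≈ 49°N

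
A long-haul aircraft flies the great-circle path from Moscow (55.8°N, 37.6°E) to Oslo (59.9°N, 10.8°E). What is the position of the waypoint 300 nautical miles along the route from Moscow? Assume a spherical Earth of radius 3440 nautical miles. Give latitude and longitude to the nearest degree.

Write both endpoints as unit vectors p₁, p₂ with components (cos φ cos λ, cos φ sin λ, sin φ).
The central angle between the endpoints is δ = arccos(p₁·p₂) ≈ 0.257 rad (14.7°). The total great-circle distance is δ·R ≈ 0.257 × 3440 ≈ 884 nmi, so the target fraction is f = 300/884 ≈ 0.339.
Interpolate at f ≈ 0.339 with slerp weights a = sin((1−f)δ)/sin δ ≈ 0.665, b = sin(fδ)/sin δ ≈ 0.343.
p = a·p₁ + b·p₂ ≈ (0.465, 0.260, 0.846); φ = arcsin(p_z) ≈ 57.81°, λ = atan2(p_y, p_x) ≈ 29.24°.

≈ 58°N, 29°E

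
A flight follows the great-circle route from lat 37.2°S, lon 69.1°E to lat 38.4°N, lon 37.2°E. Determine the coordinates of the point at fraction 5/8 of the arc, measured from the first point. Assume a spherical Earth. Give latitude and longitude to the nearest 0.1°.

≈ lat 10.2°N, lon 49.9°E

Convert each endpoint to a unit vector on the sphere (x = cos φ cos λ, y = cos φ sin λ, z = sin φ).
The central angle between the endpoints is δ = arccos(p₁·p₂) ≈ 1.416 rad (81.1°).
Interpolate at f = 5/8 with slerp weights a = sin((1−f)δ)/sin δ ≈ 0.512, b = sin(fδ)/sin δ ≈ 0.783.
p = a·p₁ + b·p₂ ≈ (0.635, 0.752, 0.177); φ = arcsin(p_z) ≈ 10.18°, λ = atan2(p_y, p_x) ≈ 49.86°.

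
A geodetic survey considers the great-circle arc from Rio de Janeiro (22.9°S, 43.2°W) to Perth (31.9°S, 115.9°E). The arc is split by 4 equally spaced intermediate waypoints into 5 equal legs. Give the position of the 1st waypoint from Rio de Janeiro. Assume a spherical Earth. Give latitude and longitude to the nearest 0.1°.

≈ 45.2°S, 31.2°W

Convert each endpoint to a unit vector on the sphere (x = cos φ cos λ, y = cos φ sin λ, z = sin φ).
The central angle between the endpoints is δ = arccos(p₁·p₂) ≈ 2.123 rad (121.7°).
Interpolate at f = 1/5 with slerp weights a = sin((1−f)δ)/sin δ ≈ 1.165, b = sin(fδ)/sin δ ≈ 0.484.
p = a·p₁ + b·p₂ ≈ (0.603, -0.365, -0.709); φ = arcsin(p_z) ≈ -45.18°, λ = atan2(p_y, p_x) ≈ -31.20°.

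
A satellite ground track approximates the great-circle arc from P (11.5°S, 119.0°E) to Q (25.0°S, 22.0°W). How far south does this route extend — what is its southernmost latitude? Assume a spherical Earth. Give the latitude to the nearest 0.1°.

The great circle lies in the plane with unit normal n̂ = (p₁ × p₂)/|p₁ × p₂|.
Here n̂_z ≈ -0.703; the vertex latitude is φ_max = arccos|n̂_z| ≈ 45.4°.
Check via Clairaut: cos φ_max = |cos φ₁| · sin C = cos(11.5°)·sin(134.2°) ≈ 0.703, again giving ≈ 45.4°.

≈ 45.4°S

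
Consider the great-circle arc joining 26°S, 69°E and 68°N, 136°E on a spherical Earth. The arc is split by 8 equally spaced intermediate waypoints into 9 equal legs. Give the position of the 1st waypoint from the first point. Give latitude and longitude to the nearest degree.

From cos δ = sin φ₁ sin φ₂ + cos φ₁ cos φ₂ cos Δλ, the central angle is δ ≈ 1.849 rad (106.0°).
Interpolate at f = 1/9 with slerp weights a = sin((1−f)δ)/sin δ ≈ 1.037, b = sin(fδ)/sin δ ≈ 0.212.
p = a·p₁ + b·p₂ ≈ (0.277, 0.926, -0.258); φ = arcsin(p_z) ≈ -14.95°, λ = atan2(p_y, p_x) ≈ 73.34°.

≈ 15°S, 73°E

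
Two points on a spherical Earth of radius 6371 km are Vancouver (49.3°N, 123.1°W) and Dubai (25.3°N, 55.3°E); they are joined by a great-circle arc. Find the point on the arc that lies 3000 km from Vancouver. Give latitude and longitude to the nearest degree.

Convert each endpoint to a unit vector on the sphere (x = cos φ cos λ, y = cos φ sin λ, z = sin φ).
The central angle between the endpoints is δ = arccos(p₁·p₂) ≈ 1.839 rad (105.4°). The total great-circle distance is δ·R ≈ 1.839 × 6371 ≈ 11718 km, so the target fraction is f = 3000/11718 ≈ 0.256.
Interpolate at f ≈ 0.256 with slerp weights a = sin((1−f)δ)/sin δ ≈ 1.016, b = sin(fδ)/sin δ ≈ 0.471.
p = a·p₁ + b·p₂ ≈ (-0.120, -0.205, 0.971); φ = arcsin(p_z) ≈ 76.26°, λ = atan2(p_y, p_x) ≈ -120.23°.

≈ 76°N, 120°W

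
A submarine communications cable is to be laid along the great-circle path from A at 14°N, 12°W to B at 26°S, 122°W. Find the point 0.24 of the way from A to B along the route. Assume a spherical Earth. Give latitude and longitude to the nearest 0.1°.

≈ 2.5°N, 37.1°W

Write both endpoints as unit vectors p₁, p₂ with components (cos φ cos λ, cos φ sin λ, sin φ).
The central angle between the endpoints is δ = arccos(p₁·p₂) ≈ 1.987 rad (113.8°).
Interpolate at f = 0.24 with slerp weights a = sin((1−f)δ)/sin δ ≈ 1.091, b = sin(fδ)/sin δ ≈ 0.502.
p = a·p₁ + b·p₂ ≈ (0.797, -0.603, 0.044); φ = arcsin(p_z) ≈ 2.52°, λ = atan2(p_y, p_x) ≈ -37.11°.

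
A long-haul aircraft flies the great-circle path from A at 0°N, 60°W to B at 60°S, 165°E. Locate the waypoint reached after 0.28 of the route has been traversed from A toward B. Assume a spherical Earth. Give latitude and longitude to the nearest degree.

≈ 28°S, 73°W

Write both endpoints as unit vectors p₁, p₂ with components (cos φ cos λ, cos φ sin λ, sin φ).
The central angle between the endpoints is δ = arccos(p₁·p₂) ≈ 1.932 rad (110.7°).
Interpolate at f = 0.28 with slerp weights a = sin((1−f)δ)/sin δ ≈ 1.052, b = sin(fδ)/sin δ ≈ 0.551.
p = a·p₁ + b·p₂ ≈ (0.260, -0.840, -0.477); φ = arcsin(p_z) ≈ -28.48°, λ = atan2(p_y, p_x) ≈ -72.79°.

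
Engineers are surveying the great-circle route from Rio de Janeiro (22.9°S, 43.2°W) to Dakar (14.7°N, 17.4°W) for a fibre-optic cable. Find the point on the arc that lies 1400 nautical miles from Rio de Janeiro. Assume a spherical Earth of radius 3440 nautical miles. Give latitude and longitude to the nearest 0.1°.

Write both endpoints as unit vectors p₁, p₂ with components (cos φ cos λ, cos φ sin λ, sin φ).
The central angle between the endpoints is δ = arccos(p₁·p₂) ≈ 0.791 rad (45.3°). The total great-circle distance is δ·R ≈ 0.791 × 3440 ≈ 2719 nmi, so the target fraction is f = 1400/2719 ≈ 0.515.
Interpolate at f ≈ 0.515 with slerp weights a = sin((1−f)δ)/sin δ ≈ 0.527, b = sin(fδ)/sin δ ≈ 0.557.
p = a·p₁ + b·p₂ ≈ (0.868, -0.493, -0.064); φ = arcsin(p_z) ≈ -3.64°, λ = atan2(p_y, p_x) ≈ -29.61°.

≈ (3.6°S, 29.6°W)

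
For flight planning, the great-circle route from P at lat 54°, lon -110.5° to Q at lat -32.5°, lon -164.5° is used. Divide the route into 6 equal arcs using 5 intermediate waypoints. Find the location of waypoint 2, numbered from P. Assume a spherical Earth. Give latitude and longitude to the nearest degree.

Convert each endpoint to a unit vector on the sphere (x = cos φ cos λ, y = cos φ sin λ, z = sin φ).
The central angle between the endpoints is δ = arccos(p₁·p₂) ≈ 1.715 rad (98.2°).
Interpolate at f = 2/6 with slerp weights a = sin((1−f)δ)/sin δ ≈ 0.919, b = sin(fδ)/sin δ ≈ 0.547.
p = a·p₁ + b·p₂ ≈ (-0.633, -0.629, 0.450); φ = arcsin(p_z) ≈ 26.75°, λ = atan2(p_y, p_x) ≈ -135.19°.

≈ lat 27°, lon -135°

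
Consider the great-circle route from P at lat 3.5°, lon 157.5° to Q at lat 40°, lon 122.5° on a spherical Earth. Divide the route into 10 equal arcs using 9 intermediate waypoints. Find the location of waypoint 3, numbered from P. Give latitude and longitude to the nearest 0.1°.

≈ lat 15.1°, lon 148.7°

Write both endpoints as unit vectors p₁, p₂ with components (cos φ cos λ, cos φ sin λ, sin φ).
The central angle between the endpoints is δ = arccos(p₁·p₂) ≈ 0.843 rad (48.3°).
Interpolate at f = 3/10 with slerp weights a = sin((1−f)δ)/sin δ ≈ 0.745, b = sin(fδ)/sin δ ≈ 0.335.
p = a·p₁ + b·p₂ ≈ (-0.825, 0.501, 0.261); φ = arcsin(p_z) ≈ 15.12°, λ = atan2(p_y, p_x) ≈ 148.73°.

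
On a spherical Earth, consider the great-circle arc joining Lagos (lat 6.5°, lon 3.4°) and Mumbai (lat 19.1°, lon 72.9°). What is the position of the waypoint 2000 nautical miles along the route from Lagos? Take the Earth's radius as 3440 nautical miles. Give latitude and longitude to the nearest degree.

Convert each endpoint to a unit vector on the sphere (x = cos φ cos λ, y = cos φ sin λ, z = sin φ).
The central angle between the endpoints is δ = arccos(p₁·p₂) ≈ 1.196 rad (68.5°). The total great-circle distance is δ·R ≈ 1.196 × 3440 ≈ 4115 nmi, so the target fraction is f = 2000/4115 ≈ 0.486.
Interpolate at f ≈ 0.486 with slerp weights a = sin((1−f)δ)/sin δ ≈ 0.620, b = sin(fδ)/sin δ ≈ 0.590.
p = a·p₁ + b·p₂ ≈ (0.779, 0.569, 0.263); φ = arcsin(p_z) ≈ 15.26°, λ = atan2(p_y, p_x) ≈ 36.18°.

≈ lat 15°, lon 36°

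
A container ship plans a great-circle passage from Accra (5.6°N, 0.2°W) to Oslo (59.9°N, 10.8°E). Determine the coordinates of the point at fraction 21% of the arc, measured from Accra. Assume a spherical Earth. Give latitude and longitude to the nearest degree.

≈ (17°N, 1°E)

Convert each endpoint to a unit vector on the sphere (x = cos φ cos λ, y = cos φ sin λ, z = sin φ).
The central angle between the endpoints is δ = arccos(p₁·p₂) ≈ 0.959 rad (54.9°).
Interpolate at f = 0.21 with slerp weights a = sin((1−f)δ)/sin δ ≈ 0.839, b = sin(fδ)/sin δ ≈ 0.244.
p = a·p₁ + b·p₂ ≈ (0.956, 0.020, 0.293); φ = arcsin(p_z) ≈ 17.06°, λ = atan2(p_y, p_x) ≈ 1.20°.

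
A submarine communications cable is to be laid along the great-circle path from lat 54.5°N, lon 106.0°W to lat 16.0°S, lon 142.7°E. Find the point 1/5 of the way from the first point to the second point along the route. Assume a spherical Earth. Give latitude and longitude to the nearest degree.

≈ lat 51°N, lon 144°W

Convert each endpoint to a unit vector on the sphere (x = cos φ cos λ, y = cos φ sin λ, z = sin φ).
The central angle between the endpoints is δ = arccos(p₁·p₂) ≈ 2.012 rad (115.3°).
Interpolate at f = 1/5 with slerp weights a = sin((1−f)δ)/sin δ ≈ 1.105, b = sin(fδ)/sin δ ≈ 0.433.
p = a·p₁ + b·p₂ ≈ (-0.508, -0.365, 0.780); φ = arcsin(p_z) ≈ 51.29°, λ = atan2(p_y, p_x) ≈ -144.34°.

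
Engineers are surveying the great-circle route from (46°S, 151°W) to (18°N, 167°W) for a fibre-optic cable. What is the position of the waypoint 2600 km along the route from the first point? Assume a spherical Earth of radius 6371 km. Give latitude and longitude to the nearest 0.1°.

Convert each endpoint to a unit vector on the sphere (x = cos φ cos λ, y = cos φ sin λ, z = sin φ).
The central angle between the endpoints is δ = arccos(p₁·p₂) ≈ 1.145 rad (65.6°). The total great-circle distance is δ·R ≈ 1.145 × 6371 ≈ 7297 km, so the target fraction is f = 2600/7297 ≈ 0.356.
Interpolate at f ≈ 0.356 with slerp weights a = sin((1−f)δ)/sin δ ≈ 0.738, b = sin(fδ)/sin δ ≈ 0.436.
p = a·p₁ + b·p₂ ≈ (-0.852, -0.342, -0.396); φ = arcsin(p_z) ≈ -23.34°, λ = atan2(p_y, p_x) ≈ -158.15°.

≈ (23.3°S, 158.1°W)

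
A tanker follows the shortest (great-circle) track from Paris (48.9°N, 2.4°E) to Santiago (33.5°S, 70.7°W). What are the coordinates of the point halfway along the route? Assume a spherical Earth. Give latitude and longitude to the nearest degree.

Convert each endpoint to a unit vector on the sphere (x = cos φ cos λ, y = cos φ sin λ, z = sin φ).
The central angle between the endpoints is δ = arccos(p₁·p₂) ≈ 1.830 rad (104.9°).
Interpolate at f = 1/2 with slerp weights a = sin((1−f)δ)/sin δ ≈ 0.820, b = sin(fδ)/sin δ ≈ 0.820.
p = a·p₁ + b·p₂ ≈ (0.765, -0.623, 0.165); φ = arcsin(p_z) ≈ 9.52°, λ = atan2(p_y, p_x) ≈ -39.16°.

≈ (10°N, 39°W)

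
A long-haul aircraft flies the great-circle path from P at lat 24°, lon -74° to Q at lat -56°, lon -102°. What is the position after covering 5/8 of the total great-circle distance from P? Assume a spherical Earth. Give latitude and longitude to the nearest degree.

≈ lat -27°, lon -87°

From cos δ = sin φ₁ sin φ₂ + cos φ₁ cos φ₂ cos Δλ, the central angle is δ ≈ 1.457 rad (83.5°).
Interpolate at f = 5/8 with slerp weights a = sin((1−f)δ)/sin δ ≈ 0.523, b = sin(fδ)/sin δ ≈ 0.795.
p = a·p₁ + b·p₂ ≈ (0.039, -0.894, -0.446); φ = arcsin(p_z) ≈ -26.51°, λ = atan2(p_y, p_x) ≈ -87.49°.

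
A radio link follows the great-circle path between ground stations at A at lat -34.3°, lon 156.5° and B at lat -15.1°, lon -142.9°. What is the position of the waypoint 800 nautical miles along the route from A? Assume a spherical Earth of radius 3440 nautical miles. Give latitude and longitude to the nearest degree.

≈ lat -32°, lon 172°

Convert each endpoint to a unit vector on the sphere (x = cos φ cos λ, y = cos φ sin λ, z = sin φ).
The central angle between the endpoints is δ = arccos(p₁·p₂) ≈ 1.002 rad (57.4°). The total great-circle distance is δ·R ≈ 1.002 × 3440 ≈ 3448 nmi, so the target fraction is f = 800/3448 ≈ 0.232.
Interpolate at f ≈ 0.232 with slerp weights a = sin((1−f)δ)/sin δ ≈ 0.826, b = sin(fδ)/sin δ ≈ 0.273.
p = a·p₁ + b·p₂ ≈ (-0.836, 0.113, -0.537); φ = arcsin(p_z) ≈ -32.45°, λ = atan2(p_y, p_x) ≈ 172.32°.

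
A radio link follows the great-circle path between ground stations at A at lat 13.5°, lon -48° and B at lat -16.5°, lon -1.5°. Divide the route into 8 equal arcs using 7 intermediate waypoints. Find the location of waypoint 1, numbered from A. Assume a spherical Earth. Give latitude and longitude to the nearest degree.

≈ lat 10°, lon -42°

From cos δ = sin φ₁ sin φ₂ + cos φ₁ cos φ₂ cos Δλ, the central angle is δ ≈ 0.958 rad (54.9°).
Interpolate at f = 1/8 with slerp weights a = sin((1−f)δ)/sin δ ≈ 0.909, b = sin(fδ)/sin δ ≈ 0.146.
p = a·p₁ + b·p₂ ≈ (0.731, -0.660, 0.171); φ = arcsin(p_z) ≈ 9.83°, λ = atan2(p_y, p_x) ≈ -42.08°.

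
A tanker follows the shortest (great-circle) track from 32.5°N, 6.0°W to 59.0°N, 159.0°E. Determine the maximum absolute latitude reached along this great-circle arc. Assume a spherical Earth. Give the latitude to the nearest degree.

≈ 84°N

The great circle lies in the plane with unit normal n̂ = (p₁ × p₂)/|p₁ × p₂|.
Here n̂_z ≈ +0.113; the vertex latitude is φ_max = arccos|n̂_z| ≈ 83.5°.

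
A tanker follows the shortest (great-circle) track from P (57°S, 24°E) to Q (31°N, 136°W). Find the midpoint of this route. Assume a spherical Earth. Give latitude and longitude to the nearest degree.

Write both endpoints as unit vectors p₁, p₂ with components (cos φ cos λ, cos φ sin λ, sin φ).
The central angle between the endpoints is δ = arccos(p₁·p₂) ≈ 2.627 rad (150.5°).
Interpolate at f = 1/2 with slerp weights a = sin((1−f)δ)/sin δ ≈ 1.966, b = sin(fδ)/sin δ ≈ 1.966.
p = a·p₁ + b·p₂ ≈ (-0.234, -0.735, -0.636); φ = arcsin(p_z) ≈ -39.51°, λ = atan2(p_y, p_x) ≈ -107.66°.

≈ (40°S, 108°W)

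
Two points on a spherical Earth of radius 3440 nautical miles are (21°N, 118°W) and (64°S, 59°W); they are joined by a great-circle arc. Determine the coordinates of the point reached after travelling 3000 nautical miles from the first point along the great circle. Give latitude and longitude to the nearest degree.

≈ (26°S, 99°W)

Convert each endpoint to a unit vector on the sphere (x = cos φ cos λ, y = cos φ sin λ, z = sin φ).
The central angle between the endpoints is δ = arccos(p₁·p₂) ≈ 1.682 rad (96.4°). The total great-circle distance is δ·R ≈ 1.682 × 3440 ≈ 5787 nmi, so the target fraction is f = 3000/5787 ≈ 0.518.
Interpolate at f ≈ 0.518 with slerp weights a = sin((1−f)δ)/sin δ ≈ 0.729, b = sin(fδ)/sin δ ≈ 0.770.
p = a·p₁ + b·p₂ ≈ (-0.146, -0.890, -0.431); φ = arcsin(p_z) ≈ -25.55°, λ = atan2(p_y, p_x) ≈ -99.28°.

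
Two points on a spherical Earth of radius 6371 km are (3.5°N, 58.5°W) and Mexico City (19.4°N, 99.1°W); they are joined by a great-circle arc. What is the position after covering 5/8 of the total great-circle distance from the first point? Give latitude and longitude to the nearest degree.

≈ (14°N, 83°W)

Write both endpoints as unit vectors p₁, p₂ with components (cos φ cos λ, cos φ sin λ, sin φ).
The central angle between the endpoints is δ = arccos(p₁·p₂) ≈ 0.745 rad (42.7°).
Interpolate at f = 5/8 with slerp weights a = sin((1−f)δ)/sin δ ≈ 0.407, b = sin(fδ)/sin δ ≈ 0.662.
p = a·p₁ + b·p₂ ≈ (0.113, -0.963, 0.245); φ = arcsin(p_z) ≈ 14.17°, λ = atan2(p_y, p_x) ≈ -83.29°.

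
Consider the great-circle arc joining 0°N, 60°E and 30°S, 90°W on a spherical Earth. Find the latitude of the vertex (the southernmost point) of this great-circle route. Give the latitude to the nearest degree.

The great circle lies in the plane with unit normal n̂ = (p₁ × p₂)/|p₁ × p₂|.
Here n̂_z ≈ -0.655; the vertex latitude is φ_max = arccos|n̂_z| ≈ 49.1°.
Check via Clairaut: cos φ_max = |cos φ₁| · sin C = cos(0.0°)·sin(139.1°) ≈ 0.655, again giving ≈ 49.1°.

≈ 49°S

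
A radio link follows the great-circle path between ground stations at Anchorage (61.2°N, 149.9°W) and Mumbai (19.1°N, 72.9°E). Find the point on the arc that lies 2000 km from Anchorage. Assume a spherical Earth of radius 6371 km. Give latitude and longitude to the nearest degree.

≈ 71°N, 172°E

From cos δ = sin φ₁ sin φ₂ + cos φ₁ cos φ₂ cos Δλ, the central angle is δ ≈ 1.618 rad (92.7°). The total great-circle distance is δ·R ≈ 1.618 × 6371 ≈ 10309 km, so the target fraction is f = 2000/10309 ≈ 0.194.
Interpolate at f ≈ 0.194 with slerp weights a = sin((1−f)δ)/sin δ ≈ 0.966, b = sin(fδ)/sin δ ≈ 0.309.
p = a·p₁ + b·p₂ ≈ (-0.317, 0.046, 0.947); φ = arcsin(p_z) ≈ 71.34°, λ = atan2(p_y, p_x) ≈ 171.76°.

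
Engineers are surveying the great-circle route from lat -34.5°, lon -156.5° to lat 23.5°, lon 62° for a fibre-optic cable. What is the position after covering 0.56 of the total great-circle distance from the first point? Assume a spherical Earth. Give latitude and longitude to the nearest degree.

The haversine formula gives a central angle δ ≈ 2.528 rad (144.8°) between the endpoints.
Interpolate at f = 0.56 with slerp weights a = sin((1−f)δ)/sin δ ≈ 1.556, b = sin(fδ)/sin δ ≈ 1.715.
p = a·p₁ + b·p₂ ≈ (-0.438, 0.877, -0.198); φ = arcsin(p_z) ≈ -11.40°, λ = atan2(p_y, p_x) ≈ 116.53°.

≈ lat -11°, lon 117°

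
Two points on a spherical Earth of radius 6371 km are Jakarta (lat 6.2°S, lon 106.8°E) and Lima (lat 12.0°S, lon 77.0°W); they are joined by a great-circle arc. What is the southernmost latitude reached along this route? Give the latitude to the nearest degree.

The great circle lies in the plane with unit normal n̂ = (p₁ × p₂)/|p₁ × p₂|.
Here n̂_z ≈ +0.202; the vertex latitude is φ_max = arccos|n̂_z| ≈ 78.3°.
Check via Clairaut: cos φ_max = |cos φ₁| · sin C = cos(6.2°)·sin(168.3°) ≈ 0.202, again giving ≈ 78.3°.

≈ 78°S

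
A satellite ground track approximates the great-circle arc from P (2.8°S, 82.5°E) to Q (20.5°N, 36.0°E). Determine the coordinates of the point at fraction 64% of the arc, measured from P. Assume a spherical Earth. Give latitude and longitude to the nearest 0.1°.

Write both endpoints as unit vectors p₁, p₂ with components (cos φ cos λ, cos φ sin λ, sin φ).
The central angle between the endpoints is δ = arccos(p₁·p₂) ≈ 0.893 rad (51.2°).
Interpolate at f = 0.64 with slerp weights a = sin((1−f)δ)/sin δ ≈ 0.406, b = sin(fδ)/sin δ ≈ 0.694.
p = a·p₁ + b·p₂ ≈ (0.579, 0.784, 0.223); φ = arcsin(p_z) ≈ 12.91°, λ = atan2(p_y, p_x) ≈ 53.55°.

≈ (12.9°N, 53.5°E)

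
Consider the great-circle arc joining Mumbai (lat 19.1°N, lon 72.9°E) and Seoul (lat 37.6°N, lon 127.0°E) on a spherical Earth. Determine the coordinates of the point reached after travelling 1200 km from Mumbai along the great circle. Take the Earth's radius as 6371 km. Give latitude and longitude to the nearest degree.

≈ lat 25°N, lon 83°E

Convert each endpoint to a unit vector on the sphere (x = cos φ cos λ, y = cos φ sin λ, z = sin φ).
The central angle between the endpoints is δ = arccos(p₁·p₂) ≈ 0.878 rad (50.3°). The total great-circle distance is δ·R ≈ 0.878 × 6371 ≈ 5594 km, so the target fraction is f = 1200/5594 ≈ 0.215.
Interpolate at f ≈ 0.215 with slerp weights a = sin((1−f)δ)/sin δ ≈ 0.827, b = sin(fδ)/sin δ ≈ 0.243.
p = a·p₁ + b·p₂ ≈ (0.114, 0.901, 0.419); φ = arcsin(p_z) ≈ 24.77°, λ = atan2(p_y, p_x) ≈ 82.80°.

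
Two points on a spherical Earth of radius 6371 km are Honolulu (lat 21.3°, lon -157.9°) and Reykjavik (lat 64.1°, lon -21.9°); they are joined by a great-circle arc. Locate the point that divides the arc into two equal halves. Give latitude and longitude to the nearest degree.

Convert each endpoint to a unit vector on the sphere (x = cos φ cos λ, y = cos φ sin λ, z = sin φ).
The central angle between the endpoints is δ = arccos(p₁·p₂) ≈ 1.537 rad (88.1°).
Interpolate at f = 1/2 with slerp weights a = sin((1−f)δ)/sin δ ≈ 0.695, b = sin(fδ)/sin δ ≈ 0.695.
p = a·p₁ + b·p₂ ≈ (-0.318, -0.357, 0.878); φ = arcsin(p_z) ≈ 61.42°, λ = atan2(p_y, p_x) ≈ -131.73°.

≈ lat 61°, lon -132°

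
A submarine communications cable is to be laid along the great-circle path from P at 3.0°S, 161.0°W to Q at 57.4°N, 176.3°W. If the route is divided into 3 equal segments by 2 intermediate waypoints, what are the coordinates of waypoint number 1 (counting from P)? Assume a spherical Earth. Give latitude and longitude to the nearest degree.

Convert each endpoint to a unit vector on the sphere (x = cos φ cos λ, y = cos φ sin λ, z = sin φ).
The central angle between the endpoints is δ = arccos(p₁·p₂) ≈ 1.076 rad (61.6°).
Interpolate at f = 1/3 with slerp weights a = sin((1−f)δ)/sin δ ≈ 0.747, b = sin(fδ)/sin δ ≈ 0.399.
p = a·p₁ + b·p₂ ≈ (-0.920, -0.257, 0.297); φ = arcsin(p_z) ≈ 17.27°, λ = atan2(p_y, p_x) ≈ -164.40°.

≈ 17°N, 164°W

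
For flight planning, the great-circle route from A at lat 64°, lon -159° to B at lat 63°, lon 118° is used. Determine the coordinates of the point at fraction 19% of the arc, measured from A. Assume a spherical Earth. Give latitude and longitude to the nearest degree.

≈ lat 67°, lon -173°

Convert each endpoint to a unit vector on the sphere (x = cos φ cos λ, y = cos φ sin λ, z = sin φ).
The central angle between the endpoints is δ = arccos(p₁·p₂) ≈ 0.600 rad (34.4°).
Interpolate at f = 0.19 with slerp weights a = sin((1−f)δ)/sin δ ≈ 0.827, b = sin(fδ)/sin δ ≈ 0.201.
p = a·p₁ + b·p₂ ≈ (-0.382, -0.049, 0.923); φ = arcsin(p_z) ≈ 67.38°, λ = atan2(p_y, p_x) ≈ -172.65°.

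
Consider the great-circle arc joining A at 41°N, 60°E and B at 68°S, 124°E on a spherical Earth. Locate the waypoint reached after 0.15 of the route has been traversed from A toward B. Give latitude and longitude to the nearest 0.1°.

Convert each endpoint to a unit vector on the sphere (x = cos φ cos λ, y = cos φ sin λ, z = sin φ).
The central angle between the endpoints is δ = arccos(p₁·p₂) ≈ 2.076 rad (119.0°).
Interpolate at f = 0.15 with slerp weights a = sin((1−f)δ)/sin δ ≈ 1.122, b = sin(fδ)/sin δ ≈ 0.350.
p = a·p₁ + b·p₂ ≈ (0.350, 0.842, 0.411); φ = arcsin(p_z) ≈ 24.27°, λ = atan2(p_y, p_x) ≈ 67.43°.

≈ 24.3°N, 67.4°E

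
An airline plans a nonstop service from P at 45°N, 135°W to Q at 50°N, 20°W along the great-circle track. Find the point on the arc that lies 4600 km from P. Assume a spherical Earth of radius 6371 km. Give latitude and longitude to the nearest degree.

≈ 64°N, 67°W

Write both endpoints as unit vectors p₁, p₂ with components (cos φ cos λ, cos φ sin λ, sin φ).
The central angle between the endpoints is δ = arccos(p₁·p₂) ≈ 1.214 rad (69.5°). The total great-circle distance is δ·R ≈ 1.214 × 6371 ≈ 7732 km, so the target fraction is f = 4600/7732 ≈ 0.595.
Interpolate at f ≈ 0.595 with slerp weights a = sin((1−f)δ)/sin δ ≈ 0.504, b = sin(fδ)/sin δ ≈ 0.705.
p = a·p₁ + b·p₂ ≈ (0.174, -0.407, 0.897); φ = arcsin(p_z) ≈ 63.72°, λ = atan2(p_y, p_x) ≈ -66.84°.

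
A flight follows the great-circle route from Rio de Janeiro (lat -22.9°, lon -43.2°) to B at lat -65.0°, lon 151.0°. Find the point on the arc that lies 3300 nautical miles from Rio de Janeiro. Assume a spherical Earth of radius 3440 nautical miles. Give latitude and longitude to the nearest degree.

≈ lat -77°, lon -65°

Convert each endpoint to a unit vector on the sphere (x = cos φ cos λ, y = cos φ sin λ, z = sin φ).
The central angle between the endpoints is δ = arccos(p₁·p₂) ≈ 1.596 rad (91.4°). The total great-circle distance is δ·R ≈ 1.596 × 3440 ≈ 5489 nmi, so the target fraction is f = 3300/5489 ≈ 0.601.
Interpolate at f ≈ 0.601 with slerp weights a = sin((1−f)δ)/sin δ ≈ 0.594, b = sin(fδ)/sin δ ≈ 0.819.
p = a·p₁ + b·p₂ ≈ (0.096, -0.207, -0.974); φ = arcsin(p_z) ≈ -76.80°, λ = atan2(p_y, p_x) ≈ -65.03°.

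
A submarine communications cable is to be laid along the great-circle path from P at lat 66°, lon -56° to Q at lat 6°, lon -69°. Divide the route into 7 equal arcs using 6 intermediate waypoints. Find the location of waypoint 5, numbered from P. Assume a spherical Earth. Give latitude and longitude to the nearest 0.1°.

≈ lat 23.2°, lon -67.0°

From cos δ = sin φ₁ sin φ₂ + cos φ₁ cos φ₂ cos Δλ, the central angle is δ ≈ 1.059 rad (60.7°).
Interpolate at f = 5/7 with slerp weights a = sin((1−f)δ)/sin δ ≈ 0.342, b = sin(fδ)/sin δ ≈ 0.787.
p = a·p₁ + b·p₂ ≈ (0.358, -0.846, 0.395); φ = arcsin(p_z) ≈ 23.24°, λ = atan2(p_y, p_x) ≈ -67.05°.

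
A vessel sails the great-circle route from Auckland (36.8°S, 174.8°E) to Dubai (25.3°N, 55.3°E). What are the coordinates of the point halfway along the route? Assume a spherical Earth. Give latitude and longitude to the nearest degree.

Convert each endpoint to a unit vector on the sphere (x = cos φ cos λ, y = cos φ sin λ, z = sin φ).
The central angle between the endpoints is δ = arccos(p₁·p₂) ≈ 2.230 rad (127.8°).
Interpolate at f = 1/2 with slerp weights a = sin((1−f)δ)/sin δ ≈ 1.136, b = sin(fδ)/sin δ ≈ 1.136.
p = a·p₁ + b·p₂ ≈ (-0.321, 0.927, -0.195); φ = arcsin(p_z) ≈ -11.24°, λ = atan2(p_y, p_x) ≈ 109.12°.

≈ 11°S, 109°E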